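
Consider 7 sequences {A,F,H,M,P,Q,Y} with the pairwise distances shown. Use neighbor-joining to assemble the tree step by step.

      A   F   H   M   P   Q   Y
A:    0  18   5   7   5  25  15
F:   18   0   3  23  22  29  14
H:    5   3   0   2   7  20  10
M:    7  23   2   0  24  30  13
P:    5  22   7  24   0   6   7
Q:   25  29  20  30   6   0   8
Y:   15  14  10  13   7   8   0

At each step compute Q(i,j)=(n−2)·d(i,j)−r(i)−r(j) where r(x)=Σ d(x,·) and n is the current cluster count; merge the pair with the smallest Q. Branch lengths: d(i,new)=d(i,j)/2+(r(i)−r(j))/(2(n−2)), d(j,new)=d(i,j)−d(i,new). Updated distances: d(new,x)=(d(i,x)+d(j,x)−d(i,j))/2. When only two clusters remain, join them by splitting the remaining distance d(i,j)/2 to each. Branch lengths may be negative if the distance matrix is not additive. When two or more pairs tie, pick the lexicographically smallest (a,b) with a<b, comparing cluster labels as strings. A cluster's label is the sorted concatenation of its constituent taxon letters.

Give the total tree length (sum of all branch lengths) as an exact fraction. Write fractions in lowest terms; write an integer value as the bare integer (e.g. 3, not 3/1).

iteration 1: select P,Q (d=6, Q=-159); attach at lengths (-17/10, 77/10); label the merged cluster PQ
  updated: d(A,PQ)=12, d(F,PQ)=45/2, d(H,PQ)=21/2, d(M,PQ)=24, d(PQ,Y)=9/2
iteration 2: select PQ,Y (d=9/2, Q=-112); attach at lengths (35/8, 1/8); label the merged cluster PQY
  updated: d(A,PQY)=45/4, d(F,PQY)=16, d(H,PQY)=8, d(M,PQY)=65/4
iteration 3: select F,H (d=3, Q=-69); attach at lengths (17/2, -11/2); label the merged cluster FH
  updated: d(A,FH)=10, d(FH,M)=11, d(FH,PQY)=21/2
iteration 4: select A,M (d=7, Q=-97/2); attach at lengths (2, 5); label the merged cluster AM
  updated: d(AM,FH)=7, d(AM,PQY)=41/4
iteration 5: select AM,FH (d=7, Q=-111/4); attach at lengths (27/8, 29/8); label the merged cluster AFHM
  updated: d(AFHM,PQY)=55/8
iteration 6: select AFHM,PQY (d=55/8); attach at lengths (55/16, 55/16); label the merged cluster AFHMPQY
final tree: (((A:2,M:5):27/8,(F:17/2,H:-11/2):29/8):55/16,((P:-17/10,Q:77/10):35/8,Y:1/8):55/16)
total length: 275/8

275/8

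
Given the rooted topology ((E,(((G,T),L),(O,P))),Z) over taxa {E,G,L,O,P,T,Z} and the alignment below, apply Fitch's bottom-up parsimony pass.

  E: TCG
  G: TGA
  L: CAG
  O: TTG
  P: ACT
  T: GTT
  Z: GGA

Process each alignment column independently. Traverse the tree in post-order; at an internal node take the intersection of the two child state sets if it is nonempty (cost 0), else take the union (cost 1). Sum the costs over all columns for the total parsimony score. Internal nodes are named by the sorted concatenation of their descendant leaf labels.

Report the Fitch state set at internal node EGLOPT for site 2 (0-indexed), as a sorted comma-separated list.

G

GT@0: {T} ∪ {G} = {G,T} (union, +1)
GLT@0: {G,T} ∪ {C} = {C,G,T} (union, +1)
OP@0: {T} ∪ {A} = {A,T} (union, +1)
GLOPT@0: {C,G,T} ∩ {A,T} = {T} (intersection, +0)
EGLOPT@0: {T} ∩ {T} = {T} (intersection, +0)
EGLOPTZ@0: {T} ∪ {G} = {G,T} (union, +1)
GT@1: {G} ∪ {T} = {G,T} (union, +1)
GLT@1: {G,T} ∪ {A} = {A,G,T} (union, +1)
OP@1: {T} ∪ {C} = {C,T} (union, +1)
GLOPT@1: {A,G,T} ∩ {C,T} = {T} (intersection, +0)
EGLOPT@1: {C} ∪ {T} = {C,T} (union, +1)
EGLOPTZ@1: {C,T} ∪ {G} = {C,G,T} (union, +1)
GT@2: {A} ∪ {T} = {A,T} (union, +1)
GLT@2: {A,T} ∪ {G} = {A,G,T} (union, +1)
OP@2: {G} ∪ {T} = {G,T} (union, +1)
GLOPT@2: {A,G,T} ∩ {G,T} = {G,T} (intersection, +0)
EGLOPT@2: {G} ∩ {G,T} = {G} (intersection, +0)
EGLOPTZ@2: {G} ∪ {A} = {A,G} (union, +1)
per-site changes: [4, 5, 4]; total = 13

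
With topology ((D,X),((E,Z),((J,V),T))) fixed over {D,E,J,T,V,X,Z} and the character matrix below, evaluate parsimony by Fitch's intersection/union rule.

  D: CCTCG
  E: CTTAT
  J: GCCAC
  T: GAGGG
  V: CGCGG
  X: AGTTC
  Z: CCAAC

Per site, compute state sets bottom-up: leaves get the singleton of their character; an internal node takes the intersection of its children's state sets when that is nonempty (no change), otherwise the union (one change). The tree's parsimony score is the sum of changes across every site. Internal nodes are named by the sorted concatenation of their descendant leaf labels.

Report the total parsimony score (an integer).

DX@0: {C} ∪ {A} = {A,C} (union, +1)
EZ@0: {C} ∩ {C} = {C} (intersection, +0)
JV@0: {G} ∪ {C} = {C,G} (union, +1)
JTV@0: {C,G} ∩ {G} = {G} (intersection, +0)
EJTVZ@0: {C} ∪ {G} = {C,G} (union, +1)
DEJTVXZ@0: {A,C} ∩ {C,G} = {C} (intersection, +0)
DX@1: {C} ∪ {G} = {C,G} (union, +1)
EZ@1: {T} ∪ {C} = {C,T} (union, +1)
JV@1: {C} ∪ {G} = {C,G} (union, +1)
JTV@1: {C,G} ∪ {A} = {A,C,G} (union, +1)
EJTVZ@1: {C,T} ∩ {A,C,G} = {C} (intersection, +0)
DEJTVXZ@1: {C,G} ∩ {C} = {C} (intersection, +0)
DX@2: {T} ∩ {T} = {T} (intersection, +0)
EZ@2: {T} ∪ {A} = {A,T} (union, +1)
JV@2: {C} ∩ {C} = {C} (intersection, +0)
JTV@2: {C} ∪ {G} = {C,G} (union, +1)
EJTVZ@2: {A,T} ∪ {C,G} = {A,C,G,T} (union, +1)
DEJTVXZ@2: {T} ∩ {A,C,G,T} = {T} (intersection, +0)
DX@3: {C} ∪ {T} = {C,T} (union, +1)
EZ@3: {A} ∩ {A} = {A} (intersection, +0)
JV@3: {A} ∪ {G} = {A,G} (union, +1)
JTV@3: {A,G} ∩ {G} = {G} (intersection, +0)
EJTVZ@3: {A} ∪ {G} = {A,G} (union, +1)
DEJTVXZ@3: {C,T} ∪ {A,G} = {A,C,G,T} (union, +1)
DX@4: {G} ∪ {C} = {C,G} (union, +1)
EZ@4: {T} ∪ {C} = {C,T} (union, +1)
JV@4: {C} ∪ {G} = {C,G} (union, +1)
JTV@4: {C,G} ∩ {G} = {G} (intersection, +0)
EJTVZ@4: {C,T} ∪ {G} = {C,G,T} (union, +1)
DEJTVXZ@4: {C,G} ∩ {C,G,T} = {C,G} (intersection, +0)
per-site changes: [3, 4, 3, 4, 4]; total = 18

18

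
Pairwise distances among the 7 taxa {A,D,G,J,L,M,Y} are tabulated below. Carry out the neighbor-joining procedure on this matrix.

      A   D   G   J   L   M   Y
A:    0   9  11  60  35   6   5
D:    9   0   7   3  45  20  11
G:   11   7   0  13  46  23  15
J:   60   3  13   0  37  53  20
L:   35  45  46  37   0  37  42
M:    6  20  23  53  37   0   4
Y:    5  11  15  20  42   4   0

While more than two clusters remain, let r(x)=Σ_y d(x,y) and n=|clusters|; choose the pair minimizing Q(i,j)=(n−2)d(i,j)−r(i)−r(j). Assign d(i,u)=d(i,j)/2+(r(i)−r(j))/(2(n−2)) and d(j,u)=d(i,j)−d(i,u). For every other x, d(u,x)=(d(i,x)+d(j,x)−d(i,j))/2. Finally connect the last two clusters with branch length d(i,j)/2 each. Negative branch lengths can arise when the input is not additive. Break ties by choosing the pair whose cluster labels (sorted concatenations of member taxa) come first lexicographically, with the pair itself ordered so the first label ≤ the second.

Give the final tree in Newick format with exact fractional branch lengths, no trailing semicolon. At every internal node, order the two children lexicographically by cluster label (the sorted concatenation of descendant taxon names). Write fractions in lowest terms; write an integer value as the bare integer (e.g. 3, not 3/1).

(((A:27/16,(((D:-38/5,J:53/5):121/16,G:15/16):217/24,L:707/24):87/16):29/16,M:55/16):9/32,Y:9/32)

step 1: merge (D,J) at d=3, Q=-266; branch lengths D→-38/5, J→53/5; new cluster DJ
  updated: d(A,DJ)=33, d(DJ,G)=17/2, d(DJ,L)=79/2, d(DJ,M)=35, d(DJ,Y)=14
step 2: merge (DJ,G) at d=17/2, Q=-399/2; branch lengths DJ→121/16, G→15/16; new cluster DGJ
  updated: d(A,DGJ)=71/4, d(DGJ,L)=77/2, d(DGJ,M)=99/4, d(DGJ,Y)=41/4
step 3: merge (DGJ,L) at d=77/2, Q=-513/4; branch lengths DGJ→217/24, L→707/24; new cluster DGJL
  updated: d(A,DGJL)=57/8, d(DGJL,M)=93/8, d(DGJL,Y)=55/8
step 4: merge (A,DGJL) at d=57/8, Q=-59/2; branch lengths A→27/16, DGJL→87/16; new cluster ADGJL
  updated: d(ADGJL,M)=21/4, d(ADGJL,Y)=19/8
step 5: merge (ADGJL,M) at d=21/4, Q=-93/8; branch lengths ADGJL→29/16, M→55/16; new cluster ADGJLM
  updated: d(ADGJLM,Y)=9/16
step 6: merge (ADGJLM,Y) at d=9/16; branch lengths ADGJLM→9/32, Y→9/32; new cluster ADGJLMY
final tree: (((A:27/16,(((D:-38/5,J:53/5):121/16,G:15/16):217/24,L:707/24):87/16):29/16,M:55/16):9/32,Y:9/32)
total length: 1007/16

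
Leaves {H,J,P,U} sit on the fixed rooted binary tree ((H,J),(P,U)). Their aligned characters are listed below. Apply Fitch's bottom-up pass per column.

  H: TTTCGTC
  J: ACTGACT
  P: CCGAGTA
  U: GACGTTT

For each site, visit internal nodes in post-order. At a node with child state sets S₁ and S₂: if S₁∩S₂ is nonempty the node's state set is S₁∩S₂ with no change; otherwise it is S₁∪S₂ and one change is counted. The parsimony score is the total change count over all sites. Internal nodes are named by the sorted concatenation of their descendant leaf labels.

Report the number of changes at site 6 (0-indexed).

HJ@0: {T} ∪ {A} = {A,T} (union, +1)
PU@0: {C} ∪ {G} = {C,G} (union, +1)
HJPU@0: {A,T} ∪ {C,G} = {A,C,G,T} (union, +1)
HJ@1: {T} ∪ {C} = {C,T} (union, +1)
PU@1: {C} ∪ {A} = {A,C} (union, +1)
HJPU@1: {C,T} ∩ {A,C} = {C} (intersection, +0)
HJ@2: {T} ∩ {T} = {T} (intersection, +0)
PU@2: {G} ∪ {C} = {C,G} (union, +1)
HJPU@2: {T} ∪ {C,G} = {C,G,T} (union, +1)
HJ@3: {C} ∪ {G} = {C,G} (union, +1)
PU@3: {A} ∪ {G} = {A,G} (union, +1)
HJPU@3: {C,G} ∩ {A,G} = {G} (intersection, +0)
HJ@4: {G} ∪ {A} = {A,G} (union, +1)
PU@4: {G} ∪ {T} = {G,T} (union, +1)
HJPU@4: {A,G} ∩ {G,T} = {G} (intersection, +0)
HJ@5: {T} ∪ {C} = {C,T} (union, +1)
PU@5: {T} ∩ {T} = {T} (intersection, +0)
HJPU@5: {C,T} ∩ {T} = {T} (intersection, +0)
HJ@6: {C} ∪ {T} = {C,T} (union, +1)
PU@6: {A} ∪ {T} = {A,T} (union, +1)
HJPU@6: {C,T} ∩ {A,T} = {T} (intersection, +0)
per-site changes: [3, 2, 2, 2, 2, 1, 2]; total = 14

2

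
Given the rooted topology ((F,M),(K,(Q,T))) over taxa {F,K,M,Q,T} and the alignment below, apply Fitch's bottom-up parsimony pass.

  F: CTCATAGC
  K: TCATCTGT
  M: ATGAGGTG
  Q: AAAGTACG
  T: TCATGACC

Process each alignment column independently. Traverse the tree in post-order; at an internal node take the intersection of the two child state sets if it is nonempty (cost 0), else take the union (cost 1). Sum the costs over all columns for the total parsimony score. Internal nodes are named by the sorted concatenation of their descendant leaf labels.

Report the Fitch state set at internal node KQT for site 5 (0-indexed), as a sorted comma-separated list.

[col 0] FM: children F:{C}, M:{A} ∪→ {A,C}; cost 1
[col 0] QT: children Q:{A}, T:{T} ∪→ {A,T}; cost 1
[col 0] KQT: children K:{T}, QT:{A,T} ∩→ {T}; cost 0
[col 0] FKMQT: children FM:{A,C}, KQT:{T} ∪→ {A,C,T}; cost 1
[col 1] FM: children F:{T}, M:{T} ∩→ {T}; cost 0
[col 1] QT: children Q:{A}, T:{C} ∪→ {A,C}; cost 1
[col 1] KQT: children K:{C}, QT:{A,C} ∩→ {C}; cost 0
[col 1] FKMQT: children FM:{T}, KQT:{C} ∪→ {C,T}; cost 1
[col 2] FM: children F:{C}, M:{G} ∪→ {C,G}; cost 1
[col 2] QT: children Q:{A}, T:{A} ∩→ {A}; cost 0
[col 2] KQT: children K:{A}, QT:{A} ∩→ {A}; cost 0
[col 2] FKMQT: children FM:{C,G}, KQT:{A} ∪→ {A,C,G}; cost 1
[col 3] FM: children F:{A}, M:{A} ∩→ {A}; cost 0
[col 3] QT: children Q:{G}, T:{T} ∪→ {G,T}; cost 1
[col 3] KQT: children K:{T}, QT:{G,T} ∩→ {T}; cost 0
[col 3] FKMQT: children FM:{A}, KQT:{T} ∪→ {A,T}; cost 1
[col 4] FM: children F:{T}, M:{G} ∪→ {G,T}; cost 1
[col 4] QT: children Q:{T}, T:{G} ∪→ {G,T}; cost 1
[col 4] KQT: children K:{C}, QT:{G,T} ∪→ {C,G,T}; cost 1
[col 4] FKMQT: children FM:{G,T}, KQT:{C,G,T} ∩→ {G,T}; cost 0
[col 5] FM: children F:{A}, M:{G} ∪→ {A,G}; cost 1
[col 5] QT: children Q:{A}, T:{A} ∩→ {A}; cost 0
[col 5] KQT: children K:{T}, QT:{A} ∪→ {A,T}; cost 1
[col 5] FKMQT: children FM:{A,G}, KQT:{A,T} ∩→ {A}; cost 0
[col 6] FM: children F:{G}, M:{T} ∪→ {G,T}; cost 1
[col 6] QT: children Q:{C}, T:{C} ∩→ {C}; cost 0
[col 6] KQT: children K:{G}, QT:{C} ∪→ {C,G}; cost 1
[col 6] FKMQT: children FM:{G,T}, KQT:{C,G} ∩→ {G}; cost 0
[col 7] FM: children F:{C}, M:{G} ∪→ {C,G}; cost 1
[col 7] QT: children Q:{G}, T:{C} ∪→ {C,G}; cost 1
[col 7] KQT: children K:{T}, QT:{C,G} ∪→ {C,G,T}; cost 1
[col 7] FKMQT: children FM:{C,G}, KQT:{C,G,T} ∩→ {C,G}; cost 0
per-site changes: [3, 2, 2, 2, 3, 2, 2, 3]; total = 19

A,T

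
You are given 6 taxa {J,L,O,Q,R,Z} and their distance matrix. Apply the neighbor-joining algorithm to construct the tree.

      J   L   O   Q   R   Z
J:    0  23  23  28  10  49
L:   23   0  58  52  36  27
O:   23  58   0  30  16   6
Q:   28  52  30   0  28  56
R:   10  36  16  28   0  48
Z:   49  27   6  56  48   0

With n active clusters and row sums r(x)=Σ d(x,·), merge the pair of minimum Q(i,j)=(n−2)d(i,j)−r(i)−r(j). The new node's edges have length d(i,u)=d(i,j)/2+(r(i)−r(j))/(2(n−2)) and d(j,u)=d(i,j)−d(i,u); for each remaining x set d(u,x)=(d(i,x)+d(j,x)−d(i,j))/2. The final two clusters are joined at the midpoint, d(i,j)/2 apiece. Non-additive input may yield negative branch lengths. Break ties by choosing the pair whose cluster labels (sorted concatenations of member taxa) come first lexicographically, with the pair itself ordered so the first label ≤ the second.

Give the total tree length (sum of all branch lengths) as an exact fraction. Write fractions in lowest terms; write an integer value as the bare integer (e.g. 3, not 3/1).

1317/16

1. join O+Z (d=6, Q=-295) ⇒ OZ; edges |O|=-29/8, |Z|=77/8
  updated: d(J,OZ)=33, d(L,OZ)=79/2, d(OZ,Q)=40, d(OZ,R)=29
2. join J+L (d=23, Q=-351/2) ⇒ JL; edges |J|=25/12, |L|=251/12
  updated: d(JL,OZ)=99/4, d(JL,Q)=57/2, d(JL,R)=23/2
3. join JL+R (d=23/2, Q=-441/4) ⇒ JLR; edges |JL|=77/16, |R|=107/16
  updated: d(JLR,OZ)=169/8, d(JLR,Q)=45/2
4. join JLR+OZ (d=169/8, Q=-669/8) ⇒ JLORZ; edges |JLR|=29/16, |OZ|=309/16
  updated: d(JLORZ,Q)=331/16
5. join JLORZ+Q (d=331/16) ⇒ JLOQRZ; edges |JLORZ|=331/32, |Q|=331/32
final tree: ((((J:25/12,L:251/12):77/16,R:107/16):29/16,(O:-29/8,Z:77/8):309/16):331/32,Q:331/32)
total length: 1317/16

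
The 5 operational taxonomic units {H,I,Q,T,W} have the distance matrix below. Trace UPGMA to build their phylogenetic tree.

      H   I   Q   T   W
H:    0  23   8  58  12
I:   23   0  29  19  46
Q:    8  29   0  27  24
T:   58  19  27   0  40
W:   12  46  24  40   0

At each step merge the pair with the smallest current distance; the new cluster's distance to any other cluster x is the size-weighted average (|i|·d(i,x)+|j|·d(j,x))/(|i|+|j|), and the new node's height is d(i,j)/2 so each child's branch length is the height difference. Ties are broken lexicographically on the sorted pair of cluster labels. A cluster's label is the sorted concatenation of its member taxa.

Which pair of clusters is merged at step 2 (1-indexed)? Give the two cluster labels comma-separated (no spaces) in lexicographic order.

iteration 1: select H,Q (d=8); attach at lengths (4, 4); label the merged cluster HQ
  updated: d(HQ,I)=26, d(HQ,T)=85/2, d(HQ,W)=18
iteration 2: select HQ,W (d=18); attach at lengths (5, 9); label the merged cluster HQW
  updated: d(HQW,I)=98/3, d(HQW,T)=125/3
iteration 3: select I,T (d=19); attach at lengths (19/2, 19/2); label the merged cluster IT
  updated: d(HQW,IT)=223/6
iteration 4: select HQW,IT (d=223/6); attach at lengths (115/12, 109/12); label the merged cluster HIQTW
final tree: (((H:4,Q:4):5,W:9):115/12,(I:19/2,T:19/2):109/12)
total length: 179/3

HQ,W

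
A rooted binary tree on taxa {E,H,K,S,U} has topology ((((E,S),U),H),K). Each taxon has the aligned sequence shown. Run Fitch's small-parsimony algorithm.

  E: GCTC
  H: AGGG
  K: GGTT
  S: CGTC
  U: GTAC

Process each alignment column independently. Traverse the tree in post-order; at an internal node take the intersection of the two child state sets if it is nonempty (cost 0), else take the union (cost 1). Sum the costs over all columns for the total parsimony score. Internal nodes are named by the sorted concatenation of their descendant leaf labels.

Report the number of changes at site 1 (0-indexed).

ES@0: {G} ∪ {C} = {C,G} (union, +1)
ESU@0: {C,G} ∩ {G} = {G} (intersection, +0)
EHSU@0: {G} ∪ {A} = {A,G} (union, +1)
EHKSU@0: {A,G} ∩ {G} = {G} (intersection, +0)
ES@1: {C} ∪ {G} = {C,G} (union, +1)
ESU@1: {C,G} ∪ {T} = {C,G,T} (union, +1)
EHSU@1: {C,G,T} ∩ {G} = {G} (intersection, +0)
EHKSU@1: {G} ∩ {G} = {G} (intersection, +0)
ES@2: {T} ∩ {T} = {T} (intersection, +0)
ESU@2: {T} ∪ {A} = {A,T} (union, +1)
EHSU@2: {A,T} ∪ {G} = {A,G,T} (union, +1)
EHKSU@2: {A,G,T} ∩ {T} = {T} (intersection, +0)
ES@3: {C} ∩ {C} = {C} (intersection, +0)
ESU@3: {C} ∩ {C} = {C} (intersection, +0)
EHSU@3: {C} ∪ {G} = {C,G} (union, +1)
EHKSU@3: {C,G} ∪ {T} = {C,G,T} (union, +1)
per-site changes: [2, 2, 2, 2]; total = 8

2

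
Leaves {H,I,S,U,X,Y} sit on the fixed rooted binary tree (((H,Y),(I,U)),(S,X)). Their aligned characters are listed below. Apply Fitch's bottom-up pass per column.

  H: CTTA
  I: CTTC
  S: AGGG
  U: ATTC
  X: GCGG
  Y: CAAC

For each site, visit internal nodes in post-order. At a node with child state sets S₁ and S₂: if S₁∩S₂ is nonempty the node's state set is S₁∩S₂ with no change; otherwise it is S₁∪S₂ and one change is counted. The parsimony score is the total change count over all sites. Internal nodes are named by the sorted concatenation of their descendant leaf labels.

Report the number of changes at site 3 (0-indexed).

2

HY@0: {C} ∩ {C} = {C} (intersection, +0)
IU@0: {C} ∪ {A} = {A,C} (union, +1)
HIUY@0: {C} ∩ {A,C} = {C} (intersection, +0)
SX@0: {A} ∪ {G} = {A,G} (union, +1)
HISUXY@0: {C} ∪ {A,G} = {A,C,G} (union, +1)
HY@1: {T} ∪ {A} = {A,T} (union, +1)
IU@1: {T} ∩ {T} = {T} (intersection, +0)
HIUY@1: {A,T} ∩ {T} = {T} (intersection, +0)
SX@1: {G} ∪ {C} = {C,G} (union, +1)
HISUXY@1: {T} ∪ {C,G} = {C,G,T} (union, +1)
HY@2: {T} ∪ {A} = {A,T} (union, +1)
IU@2: {T} ∩ {T} = {T} (intersection, +0)
HIUY@2: {A,T} ∩ {T} = {T} (intersection, +0)
SX@2: {G} ∩ {G} = {G} (intersection, +0)
HISUXY@2: {T} ∪ {G} = {G,T} (union, +1)
HY@3: {A} ∪ {C} = {A,C} (union, +1)
IU@3: {C} ∩ {C} = {C} (intersection, +0)
HIUY@3: {A,C} ∩ {C} = {C} (intersection, +0)
SX@3: {G} ∩ {G} = {G} (intersection, +0)
HISUXY@3: {C} ∪ {G} = {C,G} (union, +1)
per-site changes: [3, 3, 2, 2]; total = 10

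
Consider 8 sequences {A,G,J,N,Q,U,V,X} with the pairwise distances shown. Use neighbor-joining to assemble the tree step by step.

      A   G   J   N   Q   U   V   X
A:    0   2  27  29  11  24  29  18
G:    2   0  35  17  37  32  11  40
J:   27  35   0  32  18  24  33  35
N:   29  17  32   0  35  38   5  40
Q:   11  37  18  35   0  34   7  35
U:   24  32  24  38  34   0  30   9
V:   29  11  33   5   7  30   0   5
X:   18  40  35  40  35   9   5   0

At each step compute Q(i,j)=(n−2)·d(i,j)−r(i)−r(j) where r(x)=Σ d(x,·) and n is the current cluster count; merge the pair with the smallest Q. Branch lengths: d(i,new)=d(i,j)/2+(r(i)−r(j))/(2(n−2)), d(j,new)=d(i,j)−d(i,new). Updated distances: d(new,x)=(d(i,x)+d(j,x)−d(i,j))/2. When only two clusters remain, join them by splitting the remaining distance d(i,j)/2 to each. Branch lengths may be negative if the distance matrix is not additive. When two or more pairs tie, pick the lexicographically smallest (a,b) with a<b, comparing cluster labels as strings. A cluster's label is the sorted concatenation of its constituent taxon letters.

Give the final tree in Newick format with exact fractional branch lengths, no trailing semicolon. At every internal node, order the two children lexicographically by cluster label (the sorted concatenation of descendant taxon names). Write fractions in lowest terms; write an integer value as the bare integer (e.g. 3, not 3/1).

((((A:-9/10,G:29/10):10,(N:143/16,V:-63/16):8):1,(J:45/4,Q:27/4):51/8):97/16,(U:21/4,X:15/4):97/16)

step 1: merge (U,X) at d=9, Q=-319; branch lengths U→21/4, X→15/4; new cluster UX
  updated: d(A,UX)=33/2, d(G,UX)=63/2, d(J,UX)=25, d(N,UX)=69/2, d(Q,UX)=30, d(UX,V)=13
step 2: merge (A,G) at d=2, Q=-238; branch lengths A→-9/10, G→29/10; new cluster AG
  updated: d(AG,J)=30, d(AG,N)=22, d(AG,Q)=23, d(AG,UX)=23, d(AG,V)=19
step 3: merge (N,V) at d=5, Q=-371/2; branch lengths N→143/16, V→-63/16; new cluster NV
  updated: d(AG,NV)=18, d(J,NV)=30, d(NV,Q)=37/2, d(NV,UX)=85/4
step 4: merge (J,Q) at d=18, Q=-277/2; branch lengths J→45/4, Q→27/4; new cluster JQ
  updated: d(AG,JQ)=35/2, d(JQ,NV)=61/4, d(JQ,UX)=37/2
step 5: merge (AG,NV) at d=18, Q=-77; branch lengths AG→10, NV→8; new cluster AGNV
  updated: d(AGNV,JQ)=59/8, d(AGNV,UX)=105/8
step 6: merge (AGNV,JQ) at d=59/8, Q=-39; branch lengths AGNV→1, JQ→51/8; new cluster AGJNQV
  updated: d(AGJNQV,UX)=97/8
step 7: merge (AGJNQV,UX) at d=97/8; branch lengths AGJNQV→97/16, UX→97/16; new cluster AGJNQUVX
final tree: ((((A:-9/10,G:29/10):10,(N:143/16,V:-63/16):8):1,(J:45/4,Q:27/4):51/8):97/16,(U:21/4,X:15/4):97/16)
total length: 143/2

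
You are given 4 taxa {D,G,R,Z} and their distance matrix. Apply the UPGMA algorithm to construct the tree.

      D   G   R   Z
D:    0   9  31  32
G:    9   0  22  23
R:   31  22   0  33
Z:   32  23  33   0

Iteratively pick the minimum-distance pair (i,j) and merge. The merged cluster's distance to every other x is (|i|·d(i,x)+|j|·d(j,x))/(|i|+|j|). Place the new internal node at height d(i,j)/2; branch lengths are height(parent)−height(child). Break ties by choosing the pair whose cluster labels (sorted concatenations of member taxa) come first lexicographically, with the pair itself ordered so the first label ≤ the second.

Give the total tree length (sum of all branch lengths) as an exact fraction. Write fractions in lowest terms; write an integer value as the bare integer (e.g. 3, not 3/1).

iteration 1: select D,G (d=9); attach at lengths (9/2, 9/2); label the merged cluster DG
  updated: d(DG,R)=53/2, d(DG,Z)=55/2
iteration 2: select DG,R (d=53/2); attach at lengths (35/4, 53/4); label the merged cluster DGR
  updated: d(DGR,Z)=88/3
iteration 3: select DGR,Z (d=88/3); attach at lengths (17/12, 44/3); label the merged cluster DGRZ
final tree: (((D:9/2,G:9/2):35/4,R:53/4):17/12,Z:44/3)
total length: 565/12

565/12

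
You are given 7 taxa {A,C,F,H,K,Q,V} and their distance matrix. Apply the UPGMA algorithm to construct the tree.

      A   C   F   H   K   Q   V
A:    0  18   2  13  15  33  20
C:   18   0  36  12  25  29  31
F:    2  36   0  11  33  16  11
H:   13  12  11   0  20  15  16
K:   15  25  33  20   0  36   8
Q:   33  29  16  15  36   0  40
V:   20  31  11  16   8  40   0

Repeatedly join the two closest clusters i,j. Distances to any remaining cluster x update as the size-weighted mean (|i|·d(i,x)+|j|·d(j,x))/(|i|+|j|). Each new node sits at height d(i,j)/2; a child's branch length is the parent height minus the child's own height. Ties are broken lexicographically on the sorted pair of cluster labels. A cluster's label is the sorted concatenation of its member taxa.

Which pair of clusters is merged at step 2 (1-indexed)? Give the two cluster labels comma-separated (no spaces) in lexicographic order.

1. join A+F (d=2) ⇒ AF; edges |A|=1, |F|=1
  updated: d(AF,C)=27, d(AF,H)=12, d(AF,K)=24, d(AF,Q)=49/2, d(AF,V)=31/2
2. join K+V (d=8) ⇒ KV; edges |K|=4, |V|=4
  updated: d(AF,KV)=79/4, d(C,KV)=28, d(H,KV)=18, d(KV,Q)=38
3. join AF+H (d=12) ⇒ AFH; edges |AF|=5, |H|=6
  updated: d(AFH,C)=22, d(AFH,KV)=115/6, d(AFH,Q)=64/3
4. join AFH+KV (d=115/6) ⇒ AFHKV; edges |AFH|=43/12, |KV|=67/12
  updated: d(AFHKV,C)=122/5, d(AFHKV,Q)=28
5. join AFHKV+C (d=122/5) ⇒ ACFHKV; edges |AFHKV|=157/60, |C|=61/5
  updated: d(ACFHKV,Q)=169/6
6. join ACFHKV+Q (d=169/6) ⇒ ACFHKQV; edges |ACFHKV|=113/60, |Q|=169/12
final tree: (((((A:1,F:1):5,H:6):43/12,(K:4,V:4):67/12):157/60,C:61/5):113/60,Q:169/12)
total length: 1219/20

K,V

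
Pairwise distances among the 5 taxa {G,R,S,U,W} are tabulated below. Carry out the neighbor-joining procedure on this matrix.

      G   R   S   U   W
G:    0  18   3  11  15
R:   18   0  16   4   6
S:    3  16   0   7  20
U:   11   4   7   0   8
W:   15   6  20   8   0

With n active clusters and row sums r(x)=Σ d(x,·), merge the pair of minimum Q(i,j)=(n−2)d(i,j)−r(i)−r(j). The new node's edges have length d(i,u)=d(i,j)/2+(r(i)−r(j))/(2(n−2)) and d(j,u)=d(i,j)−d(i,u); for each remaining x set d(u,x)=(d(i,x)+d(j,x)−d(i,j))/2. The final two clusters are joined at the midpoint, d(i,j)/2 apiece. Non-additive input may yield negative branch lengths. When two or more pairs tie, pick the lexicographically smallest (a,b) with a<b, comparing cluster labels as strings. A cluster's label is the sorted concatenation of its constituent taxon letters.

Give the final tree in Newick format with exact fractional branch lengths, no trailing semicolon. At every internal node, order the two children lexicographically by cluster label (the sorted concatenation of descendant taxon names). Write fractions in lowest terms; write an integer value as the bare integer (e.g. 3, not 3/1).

iteration 1: select G,S (d=3, Q=-84); attach at lengths (5/3, 4/3); label the merged cluster GS
  updated: d(GS,R)=31/2, d(GS,U)=15/2, d(GS,W)=16
iteration 2: select GS,U (d=15/2, Q=-87/2); attach at lengths (69/8, -9/8); label the merged cluster GSU
  updated: d(GSU,R)=6, d(GSU,W)=33/4
iteration 3: select GSU,R (d=6, Q=-81/4); attach at lengths (33/8, 15/8); label the merged cluster GRSU
  updated: d(GRSU,W)=33/8
iteration 4: select GRSU,W (d=33/8); attach at lengths (33/16, 33/16); label the merged cluster GRSUW
final tree: ((((G:5/3,S:4/3):69/8,U:-9/8):33/8,R:15/8):33/16,W:33/16)
total length: 165/8

((((G:5/3,S:4/3):69/8,U:-9/8):33/8,R:15/8):33/16,W:33/16)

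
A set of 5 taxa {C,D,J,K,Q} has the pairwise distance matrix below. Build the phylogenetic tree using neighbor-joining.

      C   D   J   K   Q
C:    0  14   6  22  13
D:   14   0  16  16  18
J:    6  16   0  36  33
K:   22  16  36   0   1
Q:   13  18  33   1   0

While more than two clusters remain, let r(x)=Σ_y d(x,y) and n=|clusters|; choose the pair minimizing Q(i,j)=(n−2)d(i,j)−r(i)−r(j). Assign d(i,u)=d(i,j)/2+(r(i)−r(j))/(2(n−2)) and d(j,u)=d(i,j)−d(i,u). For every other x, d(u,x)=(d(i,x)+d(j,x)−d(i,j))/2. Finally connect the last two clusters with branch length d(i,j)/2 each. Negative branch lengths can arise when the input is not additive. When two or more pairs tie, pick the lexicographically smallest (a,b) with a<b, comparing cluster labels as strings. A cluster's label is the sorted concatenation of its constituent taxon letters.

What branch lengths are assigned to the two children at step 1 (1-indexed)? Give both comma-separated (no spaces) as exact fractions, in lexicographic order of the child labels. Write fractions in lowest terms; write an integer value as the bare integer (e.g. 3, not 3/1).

iteration 1: select K,Q (d=1, Q=-137); attach at lengths (13/6, -7/6); label the merged cluster KQ
  updated: d(C,KQ)=17, d(D,KQ)=33/2, d(J,KQ)=34
iteration 2: select C,J (d=6, Q=-81); attach at lengths (-7/4, 31/4); label the merged cluster CJ
  updated: d(CJ,D)=12, d(CJ,KQ)=45/2
iteration 3: select CJ,D (d=12, Q=-51); attach at lengths (9, 3); label the merged cluster CDJ
  updated: d(CDJ,KQ)=27/2
iteration 4: select CDJ,KQ (d=27/2); attach at lengths (27/4, 27/4); label the merged cluster CDJKQ
final tree: (((C:-7/4,J:31/4):9,D:3):27/4,(K:13/6,Q:-7/6):27/4)
total length: 65/2

13/6,-7/6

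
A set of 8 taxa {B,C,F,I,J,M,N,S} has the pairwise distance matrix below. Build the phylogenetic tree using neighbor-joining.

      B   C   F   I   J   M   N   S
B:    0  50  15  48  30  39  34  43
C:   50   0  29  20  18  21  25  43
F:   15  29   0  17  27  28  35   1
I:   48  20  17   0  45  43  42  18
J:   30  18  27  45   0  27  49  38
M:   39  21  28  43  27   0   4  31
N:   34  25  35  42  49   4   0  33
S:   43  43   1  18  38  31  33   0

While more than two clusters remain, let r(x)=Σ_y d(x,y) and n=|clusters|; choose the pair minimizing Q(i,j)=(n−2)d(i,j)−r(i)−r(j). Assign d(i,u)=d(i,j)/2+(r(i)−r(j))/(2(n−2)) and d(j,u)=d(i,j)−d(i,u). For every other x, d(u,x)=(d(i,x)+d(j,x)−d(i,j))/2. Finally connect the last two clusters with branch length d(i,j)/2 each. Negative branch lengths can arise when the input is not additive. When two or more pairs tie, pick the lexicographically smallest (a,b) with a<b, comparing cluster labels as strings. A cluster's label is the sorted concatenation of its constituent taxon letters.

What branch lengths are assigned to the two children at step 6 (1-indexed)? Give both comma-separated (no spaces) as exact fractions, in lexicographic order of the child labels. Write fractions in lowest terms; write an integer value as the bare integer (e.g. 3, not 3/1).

105/32,269/32

iteration 1: select M,N (d=4, Q=-391); attach at lengths (-5/12, 53/12); label the merged cluster MN
  updated: d(B,MN)=69/2, d(C,MN)=21, d(F,MN)=59/2, d(I,MN)=81/2, d(J,MN)=36, d(MN,S)=30
iteration 2: select F,S (d=1, Q=-573/2); attach at lengths (-99/20, 119/20); label the merged cluster FS
  updated: d(B,FS)=57/2, d(C,FS)=71/2, d(FS,I)=17, d(FS,J)=32, d(FS,MN)=117/4
iteration 3: select FS,I (d=17, Q=-979/4); attach at lengths (159/32, 385/32); label the merged cluster FIS
  updated: d(B,FIS)=119/4, d(C,FIS)=77/4, d(FIS,J)=30, d(FIS,MN)=211/8
iteration 4: select B,J (d=30, Q=-673/4); attach at lengths (481/24, 239/24); label the merged cluster BJ
  updated: d(BJ,C)=19, d(BJ,FIS)=119/8, d(BJ,MN)=81/4
iteration 5: select BJ,FIS (d=119/8, Q=-679/8); attach at lengths (187/32, 289/32); label the merged cluster BFIJS
  updated: d(BFIJS,C)=187/16, d(BFIJS,MN)=127/8
iteration 6: select BFIJS,C (d=187/16, Q=-777/16); attach at lengths (105/32, 269/32); label the merged cluster BCFIJS
  updated: d(BCFIJS,MN)=403/32
iteration 7: select BCFIJS,MN (d=403/32); attach at lengths (403/64, 403/64); label the merged cluster BCFIJMNS
final tree: ((((B:481/24,J:239/24):187/32,((F:-99/20,S:119/20):159/32,I:385/32):289/32):105/32,C:269/32):403/64,(M:-5/12,N:53/12):403/64)
total length: 2917/32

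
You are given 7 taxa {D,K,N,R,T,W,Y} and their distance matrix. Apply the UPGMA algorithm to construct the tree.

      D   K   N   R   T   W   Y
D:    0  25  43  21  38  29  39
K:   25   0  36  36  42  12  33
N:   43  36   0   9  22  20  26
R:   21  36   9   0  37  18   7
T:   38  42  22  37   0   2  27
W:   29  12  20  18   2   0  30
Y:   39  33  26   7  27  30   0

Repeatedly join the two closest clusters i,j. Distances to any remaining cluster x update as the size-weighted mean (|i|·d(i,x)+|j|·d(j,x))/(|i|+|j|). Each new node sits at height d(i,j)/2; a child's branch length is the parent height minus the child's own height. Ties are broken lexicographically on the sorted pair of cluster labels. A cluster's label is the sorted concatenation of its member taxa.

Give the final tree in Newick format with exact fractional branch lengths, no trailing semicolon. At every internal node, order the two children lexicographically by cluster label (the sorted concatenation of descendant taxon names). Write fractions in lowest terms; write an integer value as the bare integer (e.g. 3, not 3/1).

step 1: merge (T,W) at d=2; branch lengths T→1, W→1; new cluster TW
  updated: d(D,TW)=67/2, d(K,TW)=27, d(N,TW)=21, d(R,TW)=55/2, d(TW,Y)=57/2
step 2: merge (R,Y) at d=7; branch lengths R→7/2, Y→7/2; new cluster RY
  updated: d(D,RY)=30, d(K,RY)=69/2, d(N,RY)=35/2, d(RY,TW)=28
step 3: merge (N,RY) at d=35/2; branch lengths N→35/4, RY→21/4; new cluster NRY
  updated: d(D,NRY)=103/3, d(K,NRY)=35, d(NRY,TW)=77/3
step 4: merge (D,K) at d=25; branch lengths D→25/2, K→25/2; new cluster DK
  updated: d(DK,NRY)=104/3, d(DK,TW)=121/4
step 5: merge (NRY,TW) at d=77/3; branch lengths NRY→49/12, TW→71/6; new cluster NRTWY
  updated: d(DK,NRTWY)=329/10
step 6: merge (DK,NRTWY) at d=329/10; branch lengths DK→79/20, NRTWY→217/60; new cluster DKNRTWY
final tree: ((D:25/2,K:25/2):79/20,((N:35/4,(R:7/2,Y:7/2):21/4):49/12,(T:1,W:1):71/6):217/60)
total length: 4289/60

((D:25/2,K:25/2):79/20,((N:35/4,(R:7/2,Y:7/2):21/4):49/12,(T:1,W:1):71/6):217/60)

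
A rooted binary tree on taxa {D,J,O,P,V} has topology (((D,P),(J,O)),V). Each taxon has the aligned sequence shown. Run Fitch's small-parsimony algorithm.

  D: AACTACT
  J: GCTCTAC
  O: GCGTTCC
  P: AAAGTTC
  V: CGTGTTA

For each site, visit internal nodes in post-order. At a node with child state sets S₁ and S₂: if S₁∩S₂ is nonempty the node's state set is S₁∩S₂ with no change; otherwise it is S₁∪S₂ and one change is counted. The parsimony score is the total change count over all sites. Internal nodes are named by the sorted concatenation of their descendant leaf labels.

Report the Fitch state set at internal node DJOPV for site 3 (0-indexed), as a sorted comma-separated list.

site 0, node DP: D={A} ∩ P={A} → {A} (+0)
site 0, node JO: J={G} ∩ O={G} → {G} (+0)
site 0, node DJOP: DP={A} ∪ JO={G} → {A,G} (+1)
site 0, node DJOPV: DJOP={A,G} ∪ V={C} → {A,C,G} (+1)
site 1, node DP: D={A} ∩ P={A} → {A} (+0)
site 1, node JO: J={C} ∩ O={C} → {C} (+0)
site 1, node DJOP: DP={A} ∪ JO={C} → {A,C} (+1)
site 1, node DJOPV: DJOP={A,C} ∪ V={G} → {A,C,G} (+1)
site 2, node DP: D={C} ∪ P={A} → {A,C} (+1)
site 2, node JO: J={T} ∪ O={G} → {G,T} (+1)
site 2, node DJOP: DP={A,C} ∪ JO={G,T} → {A,C,G,T} (+1)
site 2, node DJOPV: DJOP={A,C,G,T} ∩ V={T} → {T} (+0)
site 3, node DP: D={T} ∪ P={G} → {G,T} (+1)
site 3, node JO: J={C} ∪ O={T} → {C,T} (+1)
site 3, node DJOP: DP={G,T} ∩ JO={C,T} → {T} (+0)
site 3, node DJOPV: DJOP={T} ∪ V={G} → {G,T} (+1)
site 4, node DP: D={A} ∪ P={T} → {A,T} (+1)
site 4, node JO: J={T} ∩ O={T} → {T} (+0)
site 4, node DJOP: DP={A,T} ∩ JO={T} → {T} (+0)
site 4, node DJOPV: DJOP={T} ∩ V={T} → {T} (+0)
site 5, node DP: D={C} ∪ P={T} → {C,T} (+1)
site 5, node JO: J={A} ∪ O={C} → {A,C} (+1)
site 5, node DJOP: DP={C,T} ∩ JO={A,C} → {C} (+0)
site 5, node DJOPV: DJOP={C} ∪ V={T} → {C,T} (+1)
site 6, node DP: D={T} ∪ P={C} → {C,T} (+1)
site 6, node JO: J={C} ∩ O={C} → {C} (+0)
site 6, node DJOP: DP={C,T} ∩ JO={C} → {C} (+0)
site 6, node DJOPV: DJOP={C} ∪ V={A} → {A,C} (+1)
per-site changes: [2, 2, 3, 3, 1, 3, 2]; total = 16

G,T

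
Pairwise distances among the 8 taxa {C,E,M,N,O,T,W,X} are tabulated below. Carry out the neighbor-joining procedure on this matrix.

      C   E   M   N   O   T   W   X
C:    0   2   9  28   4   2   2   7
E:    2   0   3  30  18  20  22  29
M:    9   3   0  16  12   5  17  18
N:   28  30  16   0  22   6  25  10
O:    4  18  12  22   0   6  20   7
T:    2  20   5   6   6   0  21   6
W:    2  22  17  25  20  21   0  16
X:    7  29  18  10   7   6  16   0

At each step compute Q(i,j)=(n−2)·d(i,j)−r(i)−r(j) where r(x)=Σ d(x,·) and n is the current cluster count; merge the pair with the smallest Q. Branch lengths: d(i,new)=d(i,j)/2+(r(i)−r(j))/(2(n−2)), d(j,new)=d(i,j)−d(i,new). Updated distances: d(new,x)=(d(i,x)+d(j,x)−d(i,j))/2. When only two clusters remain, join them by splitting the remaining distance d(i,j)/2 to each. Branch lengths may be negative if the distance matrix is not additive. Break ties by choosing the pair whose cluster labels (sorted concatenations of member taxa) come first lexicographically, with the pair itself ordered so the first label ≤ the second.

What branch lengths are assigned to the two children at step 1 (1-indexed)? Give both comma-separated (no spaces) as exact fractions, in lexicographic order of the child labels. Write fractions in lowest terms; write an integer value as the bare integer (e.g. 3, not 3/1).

31/6,-13/6

iteration 1: select E,M (d=3, Q=-186); attach at lengths (31/6, -13/6); label the merged cluster EM
  updated: d(C,EM)=4, d(EM,N)=43/2, d(EM,O)=27/2, d(EM,T)=11, d(EM,W)=18, d(EM,X)=22
iteration 2: select C,W (d=2, Q=-139); attach at lengths (-9/2, 13/2); label the merged cluster CW
  updated: d(CW,EM)=10, d(CW,N)=51/2, d(CW,O)=11, d(CW,T)=21/2, d(CW,X)=21/2
iteration 3: select CW,EM (d=10, Q=-211/2); attach at lengths (59/16, 101/16); label the merged cluster CEMW
  updated: d(CEMW,N)=37/2, d(CEMW,O)=29/4, d(CEMW,T)=23/4, d(CEMW,X)=45/4
iteration 4: select CEMW,O (d=29/4, Q=-253/4); attach at lengths (89/24, 85/24); label the merged cluster CEMOW
  updated: d(CEMOW,N)=133/8, d(CEMOW,T)=9/4, d(CEMOW,X)=11/2
iteration 5: select CEMOW,X (d=11/2, Q=-279/8); attach at lengths (111/32, 65/32); label the merged cluster CEMOWX
  updated: d(CEMOWX,N)=169/16, d(CEMOWX,T)=11/8
iteration 6: select CEMOWX,N (d=169/16, Q=-287/16); attach at lengths (95/32, 243/32); label the merged cluster CEMNOWX
  updated: d(CEMNOWX,T)=-51/32
iteration 7: select CEMNOWX,T (d=-51/32); attach at lengths (-51/64, -51/64); label the merged cluster CEMNOTWX
final tree: ((((((C:-9/2,W:13/2):59/16,(E:31/6,M:-13/6):101/16):89/24,O:85/24):111/32,X:65/32):95/32,N:243/32):-51/64,T:-51/64)
total length: 1175/32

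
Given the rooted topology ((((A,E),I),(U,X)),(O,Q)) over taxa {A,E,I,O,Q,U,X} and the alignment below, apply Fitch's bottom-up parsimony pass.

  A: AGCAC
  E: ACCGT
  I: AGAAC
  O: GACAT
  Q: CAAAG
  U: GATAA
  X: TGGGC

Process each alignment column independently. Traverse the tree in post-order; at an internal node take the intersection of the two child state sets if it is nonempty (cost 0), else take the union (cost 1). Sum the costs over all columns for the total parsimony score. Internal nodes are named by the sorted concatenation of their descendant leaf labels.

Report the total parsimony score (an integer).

16

site 0, node AE: A={A} ∩ E={A} → {A} (+0)
site 0, node AEI: AE={A} ∩ I={A} → {A} (+0)
site 0, node UX: U={G} ∪ X={T} → {G,T} (+1)
site 0, node AEIUX: AEI={A} ∪ UX={G,T} → {A,G,T} (+1)
site 0, node OQ: O={G} ∪ Q={C} → {C,G} (+1)
site 0, node AEIOQUX: AEIUX={A,G,T} ∩ OQ={C,G} → {G} (+0)
site 1, node AE: A={G} ∪ E={C} → {C,G} (+1)
site 1, node AEI: AE={C,G} ∩ I={G} → {G} (+0)
site 1, node UX: U={A} ∪ X={G} → {A,G} (+1)
site 1, node AEIUX: AEI={G} ∩ UX={A,G} → {G} (+0)
site 1, node OQ: O={A} ∩ Q={A} → {A} (+0)
site 1, node AEIOQUX: AEIUX={G} ∪ OQ={A} → {A,G} (+1)
site 2, node AE: A={C} ∩ E={C} → {C} (+0)
site 2, node AEI: AE={C} ∪ I={A} → {A,C} (+1)
site 2, node UX: U={T} ∪ X={G} → {G,T} (+1)
site 2, node AEIUX: AEI={A,C} ∪ UX={G,T} → {A,C,G,T} (+1)
site 2, node OQ: O={C} ∪ Q={A} → {A,C} (+1)
site 2, node AEIOQUX: AEIUX={A,C,G,T} ∩ OQ={A,C} → {A,C} (+0)
site 3, node AE: A={A} ∪ E={G} → {A,G} (+1)
site 3, node AEI: AE={A,G} ∩ I={A} → {A} (+0)
site 3, node UX: U={A} ∪ X={G} → {A,G} (+1)
site 3, node AEIUX: AEI={A} ∩ UX={A,G} → {A} (+0)
site 3, node OQ: O={A} ∩ Q={A} → {A} (+0)
site 3, node AEIOQUX: AEIUX={A} ∩ OQ={A} → {A} (+0)
site 4, node AE: A={C} ∪ E={T} → {C,T} (+1)
site 4, node AEI: AE={C,T} ∩ I={C} → {C} (+0)
site 4, node UX: U={A} ∪ X={C} → {A,C} (+1)
site 4, node AEIUX: AEI={C} ∩ UX={A,C} → {C} (+0)
site 4, node OQ: O={T} ∪ Q={G} → {G,T} (+1)
site 4, node AEIOQUX: AEIUX={C} ∪ OQ={G,T} → {C,G,T} (+1)
per-site changes: [3, 3, 4, 2, 4]; total = 16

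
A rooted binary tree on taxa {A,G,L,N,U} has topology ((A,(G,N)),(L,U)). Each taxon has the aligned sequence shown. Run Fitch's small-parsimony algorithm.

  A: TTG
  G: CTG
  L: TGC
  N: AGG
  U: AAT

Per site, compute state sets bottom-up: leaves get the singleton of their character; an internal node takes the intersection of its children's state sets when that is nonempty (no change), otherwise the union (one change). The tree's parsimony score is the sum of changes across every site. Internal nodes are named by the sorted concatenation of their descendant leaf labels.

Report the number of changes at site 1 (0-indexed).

3

site 0, node GN: G={C} ∪ N={A} → {A,C} (+1)
site 0, node AGN: A={T} ∪ GN={A,C} → {A,C,T} (+1)
site 0, node LU: L={T} ∪ U={A} → {A,T} (+1)
site 0, node AGLNU: AGN={A,C,T} ∩ LU={A,T} → {A,T} (+0)
site 1, node GN: G={T} ∪ N={G} → {G,T} (+1)
site 1, node AGN: A={T} ∩ GN={G,T} → {T} (+0)
site 1, node LU: L={G} ∪ U={A} → {A,G} (+1)
site 1, node AGLNU: AGN={T} ∪ LU={A,G} → {A,G,T} (+1)
site 2, node GN: G={G} ∩ N={G} → {G} (+0)
site 2, node AGN: A={G} ∩ GN={G} → {G} (+0)
site 2, node LU: L={C} ∪ U={T} → {C,T} (+1)
site 2, node AGLNU: AGN={G} ∪ LU={C,T} → {C,G,T} (+1)
per-site changes: [3, 3, 2]; total = 8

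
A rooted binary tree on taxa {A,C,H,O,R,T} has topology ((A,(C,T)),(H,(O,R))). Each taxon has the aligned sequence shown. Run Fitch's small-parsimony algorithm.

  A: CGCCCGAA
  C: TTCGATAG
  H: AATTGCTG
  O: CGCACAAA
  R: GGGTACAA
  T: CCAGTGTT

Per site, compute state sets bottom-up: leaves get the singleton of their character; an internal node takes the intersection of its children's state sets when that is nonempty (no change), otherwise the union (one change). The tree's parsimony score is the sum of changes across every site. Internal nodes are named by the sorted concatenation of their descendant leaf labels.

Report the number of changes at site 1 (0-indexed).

3

site 0, node CT: C={T} ∪ T={C} → {C,T} (+1)
site 0, node ACT: A={C} ∩ CT={C,T} → {C} (+0)
site 0, node OR: O={C} ∪ R={G} → {C,G} (+1)
site 0, node HOR: H={A} ∪ OR={C,G} → {A,C,G} (+1)
site 0, node ACHORT: ACT={C} ∩ HOR={A,C,G} → {C} (+0)
site 1, node CT: C={T} ∪ T={C} → {C,T} (+1)
site 1, node ACT: A={G} ∪ CT={C,T} → {C,G,T} (+1)
site 1, node OR: O={G} ∩ R={G} → {G} (+0)
site 1, node HOR: H={A} ∪ OR={G} → {A,G} (+1)
site 1, node ACHORT: ACT={C,G,T} ∩ HOR={A,G} → {G} (+0)
site 2, node CT: C={C} ∪ T={A} → {A,C} (+1)
site 2, node ACT: A={C} ∩ CT={A,C} → {C} (+0)
site 2, node OR: O={C} ∪ R={G} → {C,G} (+1)
site 2, node HOR: H={T} ∪ OR={C,G} → {C,G,T} (+1)
site 2, node ACHORT: ACT={C} ∩ HOR={C,G,T} → {C} (+0)
site 3, node CT: C={G} ∩ T={G} → {G} (+0)
site 3, node ACT: A={C} ∪ CT={G} → {C,G} (+1)
site 3, node OR: O={A} ∪ R={T} → {A,T} (+1)
site 3, node HOR: H={T} ∩ OR={A,T} → {T} (+0)
site 3, node ACHORT: ACT={C,G} ∪ HOR={T} → {C,G,T} (+1)
site 4, node CT: C={A} ∪ T={T} → {A,T} (+1)
site 4, node ACT: A={C} ∪ CT={A,T} → {A,C,T} (+1)
site 4, node OR: O={C} ∪ R={A} → {A,C} (+1)
site 4, node HOR: H={G} ∪ OR={A,C} → {A,C,G} (+1)
site 4, node ACHORT: ACT={A,C,T} ∩ HOR={A,C,G} → {A,C} (+0)
site 5, node CT: C={T} ∪ T={G} → {G,T} (+1)
site 5, node ACT: A={G} ∩ CT={G,T} → {G} (+0)
site 5, node OR: O={A} ∪ R={C} → {A,C} (+1)
site 5, node HOR: H={C} ∩ OR={A,C} → {C} (+0)
site 5, node ACHORT: ACT={G} ∪ HOR={C} → {C,G} (+1)
site 6, node CT: C={A} ∪ T={T} → {A,T} (+1)
site 6, node ACT: A={A} ∩ CT={A,T} → {A} (+0)
site 6, node OR: O={A} ∩ R={A} → {A} (+0)
site 6, node HOR: H={T} ∪ OR={A} → {A,T} (+1)
site 6, node ACHORT: ACT={A} ∩ HOR={A,T} → {A} (+0)
site 7, node CT: C={G} ∪ T={T} → {G,T} (+1)
site 7, node ACT: A={A} ∪ CT={G,T} → {A,G,T} (+1)
site 7, node OR: O={A} ∩ R={A} → {A} (+0)
site 7, node HOR: H={G} ∪ OR={A} → {A,G} (+1)
site 7, node ACHORT: ACT={A,G,T} ∩ HOR={A,G} → {A,G} (+0)
per-site changes: [3, 3, 3, 3, 4, 3, 2, 3]; total = 24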